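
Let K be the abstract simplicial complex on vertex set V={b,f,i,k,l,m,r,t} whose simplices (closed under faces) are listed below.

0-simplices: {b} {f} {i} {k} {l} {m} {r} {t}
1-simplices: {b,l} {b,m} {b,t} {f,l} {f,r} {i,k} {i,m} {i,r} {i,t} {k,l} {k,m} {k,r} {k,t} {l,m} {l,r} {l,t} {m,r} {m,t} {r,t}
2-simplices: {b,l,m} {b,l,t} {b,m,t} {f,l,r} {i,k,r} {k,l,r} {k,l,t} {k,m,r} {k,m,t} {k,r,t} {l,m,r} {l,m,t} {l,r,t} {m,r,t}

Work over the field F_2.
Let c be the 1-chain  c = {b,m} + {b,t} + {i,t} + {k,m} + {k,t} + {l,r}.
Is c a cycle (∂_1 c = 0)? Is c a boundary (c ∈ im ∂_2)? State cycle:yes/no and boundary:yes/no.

n_0=8 n_1=19 n_2=14  [Z2]
∂1: piv[bl,bm,bt,fl,fr,ik,im] rk=7  ker:ir,it,kl,km,kr,kt,lm,lr,lt,mr,mt,rt
∂2: piv[blm,blt,bmt,flr,ikr,klr,klt,kmr,kmt,krt] rk=10  ker:lmr,lmt,lrt,mrt
∂1c = {i} + {l} + {r} + {t}

cycle:no boundary:no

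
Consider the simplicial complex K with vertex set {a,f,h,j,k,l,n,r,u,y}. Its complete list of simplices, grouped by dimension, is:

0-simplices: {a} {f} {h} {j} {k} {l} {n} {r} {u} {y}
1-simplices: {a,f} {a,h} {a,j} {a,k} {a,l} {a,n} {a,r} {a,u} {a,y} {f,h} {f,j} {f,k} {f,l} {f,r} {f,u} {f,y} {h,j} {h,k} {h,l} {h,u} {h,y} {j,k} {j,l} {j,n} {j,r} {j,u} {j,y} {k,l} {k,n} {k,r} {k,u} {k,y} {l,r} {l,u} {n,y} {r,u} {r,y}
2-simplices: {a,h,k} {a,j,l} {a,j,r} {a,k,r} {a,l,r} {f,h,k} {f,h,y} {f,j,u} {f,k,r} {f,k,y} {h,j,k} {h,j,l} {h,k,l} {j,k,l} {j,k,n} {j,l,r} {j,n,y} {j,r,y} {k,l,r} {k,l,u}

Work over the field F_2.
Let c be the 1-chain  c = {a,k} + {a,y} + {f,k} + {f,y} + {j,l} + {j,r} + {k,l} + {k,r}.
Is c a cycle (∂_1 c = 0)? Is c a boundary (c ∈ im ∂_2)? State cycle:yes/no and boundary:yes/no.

cycle:yes boundary:no

n_0=10 n_1=37 n_2=20  [Z2]
∂1: piv[af,ah,aj,ak,al,an,ar,au,ay] rk=9  ker:fh,fj,fk,fl,fr,fu,fy,hj,hk,hl,hu,hy,jk,jl,jn,jr,ju,jy,kl,kn,kr,ku,ky,lr,lu,ny,ru,ry
∂2: piv[ahk,ajl,ajr,akr,alr,fhk,fhy,fju,fkr,fky,hjk,hjl,hkl,jkn,jny,jry,klr,klu] rk=18  ker:jkl,jlr
∂1c = 0
c vs im∂2: residual ≠ 0 ⇒ not boundary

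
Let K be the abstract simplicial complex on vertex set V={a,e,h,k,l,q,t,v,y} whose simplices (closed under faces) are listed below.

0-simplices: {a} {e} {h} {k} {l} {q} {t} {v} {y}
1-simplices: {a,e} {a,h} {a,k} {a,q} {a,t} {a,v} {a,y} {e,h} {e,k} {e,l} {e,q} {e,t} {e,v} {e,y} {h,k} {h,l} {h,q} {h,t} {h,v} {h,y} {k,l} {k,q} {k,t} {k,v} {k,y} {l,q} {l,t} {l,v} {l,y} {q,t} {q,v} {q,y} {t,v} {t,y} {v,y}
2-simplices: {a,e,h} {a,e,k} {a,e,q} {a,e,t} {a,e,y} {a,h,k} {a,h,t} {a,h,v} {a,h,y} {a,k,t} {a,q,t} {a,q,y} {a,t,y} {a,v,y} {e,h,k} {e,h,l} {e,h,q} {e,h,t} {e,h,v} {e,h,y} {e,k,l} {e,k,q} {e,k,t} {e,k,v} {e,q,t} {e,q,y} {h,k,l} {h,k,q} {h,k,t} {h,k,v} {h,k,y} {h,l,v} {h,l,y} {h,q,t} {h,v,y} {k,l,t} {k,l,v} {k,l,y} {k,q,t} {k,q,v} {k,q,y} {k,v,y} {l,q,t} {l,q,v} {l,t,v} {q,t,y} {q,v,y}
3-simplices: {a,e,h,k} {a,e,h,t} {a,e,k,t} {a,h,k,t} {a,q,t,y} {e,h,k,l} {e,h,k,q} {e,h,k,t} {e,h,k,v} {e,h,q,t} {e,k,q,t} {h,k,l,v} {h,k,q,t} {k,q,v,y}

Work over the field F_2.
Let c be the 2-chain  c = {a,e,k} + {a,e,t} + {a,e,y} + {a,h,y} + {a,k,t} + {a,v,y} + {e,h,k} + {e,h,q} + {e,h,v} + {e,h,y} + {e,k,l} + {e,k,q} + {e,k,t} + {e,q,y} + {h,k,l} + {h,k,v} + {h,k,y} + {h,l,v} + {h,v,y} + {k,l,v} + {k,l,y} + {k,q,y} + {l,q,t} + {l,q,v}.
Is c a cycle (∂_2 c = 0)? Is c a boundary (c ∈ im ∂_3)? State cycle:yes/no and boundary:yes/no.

n_0=9 n_1=35 n_2=47 n_3=14  [Z2]
∂1: piv[ae,ah,ak,aq,at,av,ay,el] rk=8  ker:eh,ek,eq,et,ev,ey,hk,hl,hq,ht,hv,hy,kl,kq,kt,kv,ky,lq,lt,lv,ly,qt,qv,qy,tv,ty,vy
∂2: piv[aeh,aek,aeq,aet,aey,ahk,aht,ahv,ahy,akt,aqt,aqy,aty,avy,ehl,ehq,ehv,ekl,ekq,ekv,hky,hlv,hly,klt,kqv,lqt,ltv] rk=27  ker:ehk,eht,ehy,ekt,eqt,eqy,hkl,hkq,hkt,hkv,hqt,hvy,klv,kly,kqt,kqy,kvy,lqv,qty,qvy
∂3: piv[aehk,aeht,aekt,ahkt,aqty,ehkl,ehkq,ehkv,ehqt,ekqt,hklv,kqvy] rk=12  ker:ehkt,hkqt
∂2c = {a,e} + {a,h} + {a,v} + {a,y} + {e,k} + {e,l} + {e,q} + {e,v} + {e,y} + {h,q} + {k,y} + {l,t} + {l,v} + {l,y} + {q,t} + {q,v}

cycle:no boundary:no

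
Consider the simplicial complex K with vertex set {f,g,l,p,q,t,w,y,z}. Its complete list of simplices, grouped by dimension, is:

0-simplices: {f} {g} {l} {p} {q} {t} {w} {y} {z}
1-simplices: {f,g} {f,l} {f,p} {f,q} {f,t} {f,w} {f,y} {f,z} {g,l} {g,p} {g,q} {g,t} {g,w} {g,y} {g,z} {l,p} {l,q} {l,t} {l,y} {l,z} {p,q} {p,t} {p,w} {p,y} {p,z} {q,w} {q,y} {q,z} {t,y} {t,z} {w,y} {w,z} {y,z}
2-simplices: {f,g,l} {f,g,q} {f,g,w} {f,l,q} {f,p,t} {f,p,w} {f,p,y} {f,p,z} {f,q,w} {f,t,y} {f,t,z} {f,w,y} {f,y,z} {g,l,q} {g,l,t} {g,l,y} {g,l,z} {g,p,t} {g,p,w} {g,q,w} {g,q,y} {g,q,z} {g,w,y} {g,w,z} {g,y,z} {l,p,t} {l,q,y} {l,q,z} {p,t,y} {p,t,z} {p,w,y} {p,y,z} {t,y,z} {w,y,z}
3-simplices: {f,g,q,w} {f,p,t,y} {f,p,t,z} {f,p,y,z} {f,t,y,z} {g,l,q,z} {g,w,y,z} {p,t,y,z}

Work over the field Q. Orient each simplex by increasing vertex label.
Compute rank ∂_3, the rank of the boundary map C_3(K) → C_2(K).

n_0=9 n_1=33 n_2=34 n_3=8  [Q]
∂1: piv[fg,fl,fp,fq,ft,fw,fy,fz] rk=8  ker:gl,gp,gq,gt,gw,gy,gz,lp,lq,lt,ly,lz,pq,pt,pw,py,pz,qw,qy,qz,ty,tz,wy,wz,yz
∂2: piv[fgl,fgq,fgw,flq,fpt,fpw,fpy,fpz,fqw,fty,ftz,fwy,fyz,glt,gly,glz,gpt,gpw,gqy,gqz,gwy,gwz,gyz,lpt] rk=24  ker:glq,gqw,lqy,lqz,pty,ptz,pwy,pyz,tyz,wyz
∂3: piv[fgqw,fpty,fptz,fpyz,ftyz,glqz,gwyz] rk=7  ker:ptyz
rk∂_3=7

rank∂_3=7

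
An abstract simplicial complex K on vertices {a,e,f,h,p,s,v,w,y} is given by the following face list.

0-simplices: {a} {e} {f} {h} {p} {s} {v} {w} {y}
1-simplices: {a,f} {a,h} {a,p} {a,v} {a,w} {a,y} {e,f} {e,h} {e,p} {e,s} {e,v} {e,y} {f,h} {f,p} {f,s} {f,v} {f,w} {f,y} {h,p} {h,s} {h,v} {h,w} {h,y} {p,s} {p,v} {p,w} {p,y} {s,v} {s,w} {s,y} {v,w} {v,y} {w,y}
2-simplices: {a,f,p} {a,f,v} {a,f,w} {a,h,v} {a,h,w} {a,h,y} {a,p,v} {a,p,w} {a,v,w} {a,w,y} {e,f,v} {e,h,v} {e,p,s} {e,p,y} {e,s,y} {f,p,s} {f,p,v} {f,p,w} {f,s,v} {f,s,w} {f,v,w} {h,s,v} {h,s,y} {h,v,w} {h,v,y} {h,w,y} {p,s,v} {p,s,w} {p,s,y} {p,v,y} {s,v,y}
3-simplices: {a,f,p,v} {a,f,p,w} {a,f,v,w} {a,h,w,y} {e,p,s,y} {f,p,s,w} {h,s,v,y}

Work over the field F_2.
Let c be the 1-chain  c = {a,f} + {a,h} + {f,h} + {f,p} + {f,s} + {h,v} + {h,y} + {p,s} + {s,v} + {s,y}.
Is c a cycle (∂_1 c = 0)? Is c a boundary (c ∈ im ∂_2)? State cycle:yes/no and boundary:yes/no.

cycle:yes boundary:no

n_0=9 n_1=33 n_2=31 n_3=7  [Z2]
∂1: piv[af,ah,ap,av,aw,ay,ef,es] rk=8  ker:eh,ep,ev,ey,fh,fp,fs,fv,fw,fy,hp,hs,hv,hw,hy,ps,pv,pw,py,sv,sw,sy,vw,vy,wy
∂2: piv[afp,afv,afw,ahv,ahw,ahy,apv,apw,avw,awy,efv,ehv,eps,epy,esy,fps,fsv,fsw,hsv,hsy,hvy] rk=21  ker:fpv,fpw,fvw,hvw,hwy,psv,psw,psy,pvy,svy
∂3: piv[afpv,afpw,afvw,ahwy,epsy,fpsw,hsvy] rk=7
∂1c = 0
c vs im∂2: residual ≠ 0 ⇒ not boundary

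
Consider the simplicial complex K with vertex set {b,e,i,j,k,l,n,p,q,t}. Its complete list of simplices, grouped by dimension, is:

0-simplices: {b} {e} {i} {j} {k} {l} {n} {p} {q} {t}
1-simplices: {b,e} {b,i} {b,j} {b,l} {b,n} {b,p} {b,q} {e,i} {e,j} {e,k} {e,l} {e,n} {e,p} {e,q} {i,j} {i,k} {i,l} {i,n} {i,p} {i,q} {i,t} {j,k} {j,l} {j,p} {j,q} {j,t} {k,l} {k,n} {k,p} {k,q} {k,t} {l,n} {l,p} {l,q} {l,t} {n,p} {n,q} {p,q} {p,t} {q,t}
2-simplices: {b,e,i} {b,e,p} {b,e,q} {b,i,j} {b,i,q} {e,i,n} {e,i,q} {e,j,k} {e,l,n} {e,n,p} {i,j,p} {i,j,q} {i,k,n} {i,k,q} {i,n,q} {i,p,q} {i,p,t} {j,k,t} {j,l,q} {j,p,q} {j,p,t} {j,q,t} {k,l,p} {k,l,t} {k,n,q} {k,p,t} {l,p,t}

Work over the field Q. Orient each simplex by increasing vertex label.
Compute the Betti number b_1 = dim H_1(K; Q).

n_0=10 n_1=40 n_2=27  [Q]
∂1: piv[be,bi,bj,bl,bn,bp,bq,ek,it] rk=9  ker:ei,ej,el,en,ep,eq,ij,ik,il,in,ip,iq,jk,jl,jp,jq,jt,kl,kn,kp,kq,kt,ln,lp,lq,lt,np,nq,pq,pt,qt
∂2: piv[bei,bep,beq,bij,biq,ein,ejk,eln,enp,ijp,ijq,ikn,ikq,inq,ipq,ipt,jkt,jlq,jpt,jqt,klp,klt,kpt] rk=23  ker:eiq,jpq,knq,lpt
b_1=(40−9)−23=8

b_1=8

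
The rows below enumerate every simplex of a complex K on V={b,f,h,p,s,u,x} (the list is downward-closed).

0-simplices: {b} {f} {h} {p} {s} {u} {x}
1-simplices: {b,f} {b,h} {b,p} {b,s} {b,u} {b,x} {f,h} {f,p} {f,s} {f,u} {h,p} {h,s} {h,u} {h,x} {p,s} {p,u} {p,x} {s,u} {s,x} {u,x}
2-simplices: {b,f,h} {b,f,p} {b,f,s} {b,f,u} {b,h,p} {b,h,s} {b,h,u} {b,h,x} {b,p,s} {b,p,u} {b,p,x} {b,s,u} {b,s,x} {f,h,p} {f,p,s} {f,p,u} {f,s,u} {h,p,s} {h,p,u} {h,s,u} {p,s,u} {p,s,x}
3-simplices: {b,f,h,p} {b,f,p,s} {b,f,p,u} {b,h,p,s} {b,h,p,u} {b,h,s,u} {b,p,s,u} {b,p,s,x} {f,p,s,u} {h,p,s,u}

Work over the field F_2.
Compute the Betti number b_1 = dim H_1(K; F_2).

n_0=7 n_1=20 n_2=22 n_3=10  [Z2]
∂1: piv[bf,bh,bp,bs,bu,bx] rk=6  ker:fh,fp,fs,fu,hp,hs,hu,hx,ps,pu,px,su,sx,ux
∂2: piv[bfh,bfp,bfs,bfu,bhp,bhs,bhu,bhx,bps,bpu,bpx,bsu,bsx] rk=13  ker:fhp,fps,fpu,fsu,hps,hpu,hsu,psu,psx
∂3: piv[bfhp,bfps,bfpu,bhps,bhpu,bhsu,bpsu,bpsx,fpsu] rk=9  ker:hpsu
b_1=(20−6)−13=1

b_1=1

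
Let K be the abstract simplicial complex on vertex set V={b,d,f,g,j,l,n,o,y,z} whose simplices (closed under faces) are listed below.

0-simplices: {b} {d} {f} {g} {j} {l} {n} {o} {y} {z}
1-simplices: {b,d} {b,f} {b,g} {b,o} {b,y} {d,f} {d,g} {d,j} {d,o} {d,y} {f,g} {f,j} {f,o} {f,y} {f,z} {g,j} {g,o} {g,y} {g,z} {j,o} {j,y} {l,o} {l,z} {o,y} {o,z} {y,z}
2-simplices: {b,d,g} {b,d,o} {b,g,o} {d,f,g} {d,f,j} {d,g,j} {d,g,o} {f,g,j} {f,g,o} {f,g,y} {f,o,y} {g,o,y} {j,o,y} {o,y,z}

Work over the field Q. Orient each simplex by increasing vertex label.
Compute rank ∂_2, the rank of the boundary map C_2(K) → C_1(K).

rank∂_2=11

n_0=10 n_1=26 n_2=14  [Q]
∂1: piv[bd,bf,bg,bo,by,dj,fz,lo] rk=8  ker:df,dg,do,dy,fg,fj,fo,fy,gj,go,gy,gz,jo,jy,lz,oy,oz,yz
∂2: piv[bdg,bdo,bgo,dfg,dfj,dgj,fgo,fgy,foy,joy,oyz] rk=11  ker:dgo,fgj,goy
rk∂_2=11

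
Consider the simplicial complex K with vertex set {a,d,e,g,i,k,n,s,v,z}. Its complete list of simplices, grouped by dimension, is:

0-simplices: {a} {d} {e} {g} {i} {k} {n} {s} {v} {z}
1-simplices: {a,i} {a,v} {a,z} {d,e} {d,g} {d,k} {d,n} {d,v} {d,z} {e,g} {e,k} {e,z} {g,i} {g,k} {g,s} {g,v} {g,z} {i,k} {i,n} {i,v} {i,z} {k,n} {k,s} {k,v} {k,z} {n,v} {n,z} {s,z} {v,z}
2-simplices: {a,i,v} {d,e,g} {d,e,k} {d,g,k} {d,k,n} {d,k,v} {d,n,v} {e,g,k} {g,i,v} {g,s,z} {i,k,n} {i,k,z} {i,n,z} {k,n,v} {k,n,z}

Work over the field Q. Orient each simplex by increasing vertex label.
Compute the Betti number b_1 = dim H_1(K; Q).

n_0=10 n_1=29 n_2=15  [Q]
∂1: piv[ai,av,az,de,dg,dk,dn,dv,gs] rk=9  ker:dz,eg,ek,ez,gi,gk,gv,gz,ik,in,iv,iz,kn,ks,kv,kz,nv,nz,sz,vz
∂2: piv[aiv,deg,dek,dgk,dkn,dkv,dnv,giv,gsz,ikn,ikz,inz] rk=12  ker:egk,knv,knz
b_1=(29−9)−12=8

b_1=8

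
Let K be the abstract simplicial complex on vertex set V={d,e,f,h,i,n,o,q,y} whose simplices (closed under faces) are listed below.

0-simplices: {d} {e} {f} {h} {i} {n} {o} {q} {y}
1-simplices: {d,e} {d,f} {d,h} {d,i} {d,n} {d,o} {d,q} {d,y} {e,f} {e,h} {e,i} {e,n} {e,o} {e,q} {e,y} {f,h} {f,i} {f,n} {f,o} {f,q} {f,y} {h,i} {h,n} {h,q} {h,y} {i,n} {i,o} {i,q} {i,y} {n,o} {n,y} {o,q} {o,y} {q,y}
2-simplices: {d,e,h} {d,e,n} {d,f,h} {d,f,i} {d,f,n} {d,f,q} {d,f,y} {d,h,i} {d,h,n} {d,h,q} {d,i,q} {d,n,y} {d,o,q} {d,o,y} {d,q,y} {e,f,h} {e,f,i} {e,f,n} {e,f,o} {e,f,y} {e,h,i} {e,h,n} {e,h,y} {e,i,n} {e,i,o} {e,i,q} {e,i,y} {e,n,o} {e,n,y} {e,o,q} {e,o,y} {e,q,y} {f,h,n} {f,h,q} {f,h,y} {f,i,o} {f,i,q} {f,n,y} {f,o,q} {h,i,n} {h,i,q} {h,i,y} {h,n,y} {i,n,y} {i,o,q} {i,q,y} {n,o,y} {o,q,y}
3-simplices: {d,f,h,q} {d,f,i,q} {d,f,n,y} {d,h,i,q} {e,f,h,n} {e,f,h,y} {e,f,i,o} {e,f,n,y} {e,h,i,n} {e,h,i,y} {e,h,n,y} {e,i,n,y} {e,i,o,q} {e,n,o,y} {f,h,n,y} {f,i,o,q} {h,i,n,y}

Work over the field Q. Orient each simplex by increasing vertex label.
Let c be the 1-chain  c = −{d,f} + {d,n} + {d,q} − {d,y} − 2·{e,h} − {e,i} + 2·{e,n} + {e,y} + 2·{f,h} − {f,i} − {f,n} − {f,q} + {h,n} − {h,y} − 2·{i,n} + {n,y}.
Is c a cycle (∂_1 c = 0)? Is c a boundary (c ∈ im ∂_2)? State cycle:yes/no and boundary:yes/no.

cycle:yes boundary:yes

n_0=9 n_1=34 n_2=48 n_3=17  [Q]
∂1: piv[de,df,dh,di,dn,do,dq,dy] rk=8  ker:ef,eh,ei,en,eo,eq,ey,fh,fi,fn,fo,fq,fy,hi,hn,hq,hy,in,io,iq,iy,no,ny,oq,oy,qy
∂2: piv[deh,den,dfh,dfi,dfn,dfq,dfy,dhi,dhn,dhq,diq,dny,doq,doy,dqy,efh,efi,efo,efy,ehy,ein,eio,eiq,eiy,eno,eoq] rk=26  ker:efn,ehi,ehn,eny,eoy,eqy,fhn,fhq,fhy,fio,fiq,fny,foq,hin,hiq,hiy,hny,iny,ioq,iqy,noy,oqy
∂3: piv[dfhq,dfiq,dfny,dhiq,efhn,efhy,efio,efny,ehin,ehiy,ehny,einy,eioq,enoy,fioq] rk=15  ker:fhny,hiny
∂1c = 0
c vs im∂2: reduces to 0 ⇒ boundary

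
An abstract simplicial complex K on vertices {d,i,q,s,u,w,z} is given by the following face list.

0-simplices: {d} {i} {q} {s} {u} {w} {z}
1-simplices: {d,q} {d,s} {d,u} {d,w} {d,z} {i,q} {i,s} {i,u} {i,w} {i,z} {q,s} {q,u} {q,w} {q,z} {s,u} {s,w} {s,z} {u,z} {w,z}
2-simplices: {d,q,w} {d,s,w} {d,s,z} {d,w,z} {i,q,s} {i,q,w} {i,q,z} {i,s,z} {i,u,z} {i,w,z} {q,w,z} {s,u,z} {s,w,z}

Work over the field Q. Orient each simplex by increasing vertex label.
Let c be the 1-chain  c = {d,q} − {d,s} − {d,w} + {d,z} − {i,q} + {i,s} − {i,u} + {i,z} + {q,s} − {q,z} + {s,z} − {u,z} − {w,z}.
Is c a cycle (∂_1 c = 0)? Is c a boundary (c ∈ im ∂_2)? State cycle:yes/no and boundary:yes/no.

n_0=7 n_1=19 n_2=13  [Q]
∂1: piv[dq,ds,du,dw,dz,iq] rk=6  ker:is,iu,iw,iz,qs,qu,qw,qz,su,sw,sz,uz,wz
∂2: piv[dqw,dsw,dsz,dwz,iqs,iqw,iqz,isz,iuz,iwz,suz] rk=11  ker:qwz,swz
∂1c = 0
c vs im∂2: reduces to 0 ⇒ boundary

cycle:yes boundary:yes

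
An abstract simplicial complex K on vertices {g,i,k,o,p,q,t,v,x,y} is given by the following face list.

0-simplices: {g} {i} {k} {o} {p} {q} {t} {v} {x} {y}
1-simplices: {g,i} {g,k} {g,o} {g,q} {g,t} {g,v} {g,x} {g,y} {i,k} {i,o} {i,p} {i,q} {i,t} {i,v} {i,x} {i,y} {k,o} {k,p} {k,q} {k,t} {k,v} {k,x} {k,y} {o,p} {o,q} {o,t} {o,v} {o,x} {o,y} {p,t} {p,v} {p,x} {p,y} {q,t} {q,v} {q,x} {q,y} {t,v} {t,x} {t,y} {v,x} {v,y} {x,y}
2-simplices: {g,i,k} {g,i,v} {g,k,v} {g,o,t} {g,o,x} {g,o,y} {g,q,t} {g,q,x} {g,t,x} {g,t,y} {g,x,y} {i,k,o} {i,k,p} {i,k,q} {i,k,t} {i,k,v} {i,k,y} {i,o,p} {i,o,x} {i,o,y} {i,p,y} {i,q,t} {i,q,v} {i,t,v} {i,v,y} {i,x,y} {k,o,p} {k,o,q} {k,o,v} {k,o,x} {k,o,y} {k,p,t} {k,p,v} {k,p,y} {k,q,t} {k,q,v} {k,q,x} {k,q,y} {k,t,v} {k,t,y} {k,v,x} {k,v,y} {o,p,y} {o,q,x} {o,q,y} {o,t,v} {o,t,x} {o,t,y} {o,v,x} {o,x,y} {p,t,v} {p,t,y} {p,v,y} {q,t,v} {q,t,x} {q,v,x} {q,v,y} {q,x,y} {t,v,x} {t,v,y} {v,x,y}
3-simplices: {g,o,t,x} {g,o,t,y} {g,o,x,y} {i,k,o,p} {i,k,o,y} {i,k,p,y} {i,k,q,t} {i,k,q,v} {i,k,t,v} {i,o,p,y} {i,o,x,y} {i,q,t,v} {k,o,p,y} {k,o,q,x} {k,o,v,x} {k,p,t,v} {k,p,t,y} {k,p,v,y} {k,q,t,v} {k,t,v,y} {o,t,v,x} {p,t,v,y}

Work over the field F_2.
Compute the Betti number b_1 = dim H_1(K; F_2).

b_1=2

n_0=10 n_1=43 n_2=61 n_3=22  [Z2]
∂1: piv[gi,gk,go,gq,gt,gv,gx,gy,ip] rk=9  ker:ik,io,iq,it,iv,ix,iy,ko,kp,kq,kt,kv,kx,ky,op,oq,ot,ov,ox,oy,pt,pv,px,py,qt,qv,qx,qy,tv,tx,ty,vx,vy,xy
∂2: piv[gik,giv,gkv,got,gox,goy,gqt,gqx,gtx,gty,gxy,iko,ikp,ikq,ikt,iky,iop,iox,ioy,ipy,iqt,iqv,itv,ivy,koq,kov,kox,kpt,kpv,kqx,kqy,kvx] rk=32  ker:ikv,ixy,kop,koy,kpy,kqt,kqv,ktv,kty,kvy,opy,oqx,oqy,otv,otx,oty,ovx,oxy,ptv,pty,pvy,qtv,qtx,qvx,qvy,qxy,tvx,tvy,vxy
∂3: piv[gotx,goty,goxy,ikop,ikoy,ikpy,ikqt,ikqv,iktv,iopy,ioxy,iqtv,koqx,kovx,kptv,kpty,kpvy,ktvy,otvx] rk=19  ker:kopy,kqtv,ptvy
b_1=(43−9)−32=2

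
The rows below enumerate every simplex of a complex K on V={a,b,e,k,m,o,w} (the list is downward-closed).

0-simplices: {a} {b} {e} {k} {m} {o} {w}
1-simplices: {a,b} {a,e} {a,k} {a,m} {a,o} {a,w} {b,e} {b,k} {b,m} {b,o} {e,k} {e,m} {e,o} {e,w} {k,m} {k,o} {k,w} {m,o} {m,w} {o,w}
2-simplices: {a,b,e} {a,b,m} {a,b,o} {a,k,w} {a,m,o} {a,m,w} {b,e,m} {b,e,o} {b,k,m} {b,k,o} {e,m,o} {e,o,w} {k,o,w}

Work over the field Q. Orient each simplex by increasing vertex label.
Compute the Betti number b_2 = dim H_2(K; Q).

n_0=7 n_1=20 n_2=13  [Q]
∂1: piv[ab,ae,ak,am,ao,aw] rk=6  ker:be,bk,bm,bo,ek,em,eo,ew,km,ko,kw,mo,mw,ow
∂2: piv[abe,abm,abo,akw,amo,amw,bem,beo,bkm,bko,eow,kow] rk=12  ker:emo
b_2=(13−12)−0=1

b_2=1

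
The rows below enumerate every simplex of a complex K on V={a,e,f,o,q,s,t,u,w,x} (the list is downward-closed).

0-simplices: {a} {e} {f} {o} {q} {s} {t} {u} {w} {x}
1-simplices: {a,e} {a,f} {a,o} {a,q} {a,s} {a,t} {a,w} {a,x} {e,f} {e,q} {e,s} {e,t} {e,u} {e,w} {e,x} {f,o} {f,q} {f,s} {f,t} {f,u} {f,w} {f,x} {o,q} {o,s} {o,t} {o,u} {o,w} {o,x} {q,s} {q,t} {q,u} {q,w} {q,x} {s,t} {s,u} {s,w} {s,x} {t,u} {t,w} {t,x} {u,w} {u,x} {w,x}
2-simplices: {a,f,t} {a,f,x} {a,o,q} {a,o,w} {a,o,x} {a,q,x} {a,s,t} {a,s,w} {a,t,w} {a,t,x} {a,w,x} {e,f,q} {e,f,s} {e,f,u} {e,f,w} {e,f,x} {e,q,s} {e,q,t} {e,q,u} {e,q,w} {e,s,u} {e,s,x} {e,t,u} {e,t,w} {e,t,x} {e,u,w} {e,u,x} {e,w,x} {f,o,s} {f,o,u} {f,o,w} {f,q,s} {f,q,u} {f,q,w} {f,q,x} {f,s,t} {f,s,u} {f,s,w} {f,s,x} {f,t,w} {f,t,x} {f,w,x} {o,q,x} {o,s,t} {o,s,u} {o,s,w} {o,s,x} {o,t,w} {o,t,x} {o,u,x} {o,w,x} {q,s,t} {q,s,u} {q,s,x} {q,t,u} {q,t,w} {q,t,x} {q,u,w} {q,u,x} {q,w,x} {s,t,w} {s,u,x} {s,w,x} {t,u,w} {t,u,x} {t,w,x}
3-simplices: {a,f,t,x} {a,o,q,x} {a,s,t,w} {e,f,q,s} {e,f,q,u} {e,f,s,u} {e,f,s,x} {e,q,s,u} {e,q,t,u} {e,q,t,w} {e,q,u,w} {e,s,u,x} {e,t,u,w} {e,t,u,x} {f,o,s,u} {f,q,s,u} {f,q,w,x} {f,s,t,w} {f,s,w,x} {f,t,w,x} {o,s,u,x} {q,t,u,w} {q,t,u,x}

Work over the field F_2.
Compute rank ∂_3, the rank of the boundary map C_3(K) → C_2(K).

n_0=10 n_1=43 n_2=66 n_3=23  [Z2]
∂1: piv[ae,af,ao,aq,as,at,aw,ax,eu] rk=9  ker:ef,eq,es,et,ew,ex,fo,fq,fs,ft,fu,fw,fx,oq,os,ot,ou,ow,ox,qs,qt,qu,qw,qx,st,su,sw,sx,tu,tw,tx,uw,ux,wx
∂2: piv[aft,afx,aoq,aow,aox,aqx,ast,asw,atw,atx,awx,efq,efs,efu,efw,efx,eqs,eqt,equ,eqw,esu,esx,etu,etw,etx,euw,eux,fos,fou,fow,fqx,fst,ost] rk=33  ker:ewx,fqs,fqu,fqw,fsu,fsw,fsx,ftw,ftx,fwx,oqx,osu,osw,osx,otw,otx,oux,owx,qst,qsu,qsx,qtu,qtw,qtx,quw,qux,qwx,stw,sux,swx,tuw,tux,twx
∂3: piv[aftx,aoqx,astw,efqs,efqu,efsu,efsx,eqsu,eqtu,eqtw,equw,esux,etuw,etux,fosu,fqwx,fstw,fswx,ftwx,osux,qtux] rk=21  ker:fqsu,qtuw
rk∂_3=21

rank∂_3=21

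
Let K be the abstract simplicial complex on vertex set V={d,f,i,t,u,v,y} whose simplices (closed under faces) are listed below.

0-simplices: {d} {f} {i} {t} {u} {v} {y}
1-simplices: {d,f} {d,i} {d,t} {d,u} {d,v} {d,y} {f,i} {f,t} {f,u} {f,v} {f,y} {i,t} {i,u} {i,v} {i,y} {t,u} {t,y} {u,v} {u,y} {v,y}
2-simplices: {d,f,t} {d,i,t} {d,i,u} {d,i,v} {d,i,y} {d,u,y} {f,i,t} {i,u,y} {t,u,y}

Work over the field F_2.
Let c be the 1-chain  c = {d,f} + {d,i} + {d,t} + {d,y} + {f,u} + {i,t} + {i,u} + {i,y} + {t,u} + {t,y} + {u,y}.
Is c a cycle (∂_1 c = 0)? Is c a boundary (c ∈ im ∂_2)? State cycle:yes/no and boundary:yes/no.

n_0=7 n_1=20 n_2=9  [Z2]
∂1: piv[df,di,dt,du,dv,dy] rk=6  ker:fi,ft,fu,fv,fy,it,iu,iv,iy,tu,ty,uv,uy,vy
∂2: piv[dft,dit,diu,div,diy,duy,fit,tuy] rk=8  ker:iuy
∂1c = 0
c vs im∂2: residual ≠ 0 ⇒ not boundary

cycle:yes boundary:no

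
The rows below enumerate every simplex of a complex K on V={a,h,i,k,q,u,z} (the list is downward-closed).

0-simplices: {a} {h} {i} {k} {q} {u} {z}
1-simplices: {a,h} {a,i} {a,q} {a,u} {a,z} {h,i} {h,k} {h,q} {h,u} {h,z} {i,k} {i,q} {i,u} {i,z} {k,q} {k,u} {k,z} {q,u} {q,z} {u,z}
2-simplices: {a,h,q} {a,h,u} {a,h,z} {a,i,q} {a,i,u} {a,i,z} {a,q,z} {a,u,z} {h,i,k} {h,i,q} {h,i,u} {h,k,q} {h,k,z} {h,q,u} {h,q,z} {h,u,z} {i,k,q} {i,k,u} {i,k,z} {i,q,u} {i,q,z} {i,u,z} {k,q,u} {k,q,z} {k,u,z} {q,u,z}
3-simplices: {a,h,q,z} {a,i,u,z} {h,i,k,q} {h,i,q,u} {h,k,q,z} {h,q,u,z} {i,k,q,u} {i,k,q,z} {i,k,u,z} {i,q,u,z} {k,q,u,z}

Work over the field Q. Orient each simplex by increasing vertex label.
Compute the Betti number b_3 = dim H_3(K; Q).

n_0=7 n_1=20 n_2=26 n_3=11  [Q]
∂1: piv[ah,ai,aq,au,az,hk] rk=6  ker:hi,hq,hu,hz,ik,iq,iu,iz,kq,ku,kz,qu,qz,uz
∂2: piv[ahq,ahu,ahz,aiq,aiu,aiz,aqz,auz,hik,hiq,hkq,hkz,hqu,iku] rk=14  ker:hiu,hqz,huz,ikq,ikz,iqu,iqz,iuz,kqu,kqz,kuz,quz
∂3: piv[ahqz,aiuz,hikq,hiqu,hkqz,hquz,ikqu,ikqz,ikuz,iquz] rk=10  ker:kquz
b_3=(11−10)−0=1

b_3=1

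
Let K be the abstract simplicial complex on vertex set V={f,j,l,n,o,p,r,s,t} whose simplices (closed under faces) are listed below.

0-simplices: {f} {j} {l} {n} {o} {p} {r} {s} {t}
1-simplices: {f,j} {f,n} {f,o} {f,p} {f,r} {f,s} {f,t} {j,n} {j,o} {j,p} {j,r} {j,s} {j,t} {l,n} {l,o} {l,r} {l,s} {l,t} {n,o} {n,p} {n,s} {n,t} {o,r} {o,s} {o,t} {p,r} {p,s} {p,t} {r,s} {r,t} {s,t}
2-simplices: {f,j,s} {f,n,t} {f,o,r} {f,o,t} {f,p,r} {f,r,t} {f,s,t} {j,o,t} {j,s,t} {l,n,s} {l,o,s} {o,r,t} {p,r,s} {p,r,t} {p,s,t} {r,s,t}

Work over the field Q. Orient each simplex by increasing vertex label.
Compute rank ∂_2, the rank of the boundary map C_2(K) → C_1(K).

rank∂_2=14

n_0=9 n_1=31 n_2=16  [Q]
∂1: piv[fj,fn,fo,fp,fr,fs,ft,ln] rk=8  ker:jn,jo,jp,jr,js,jt,lo,lr,ls,lt,no,np,ns,nt,or,os,ot,pr,ps,pt,rs,rt,st
∂2: piv[fjs,fnt,for,fot,fpr,frt,fst,jot,jst,lns,los,prs,prt,pst] rk=14  ker:ort,rst
rk∂_2=14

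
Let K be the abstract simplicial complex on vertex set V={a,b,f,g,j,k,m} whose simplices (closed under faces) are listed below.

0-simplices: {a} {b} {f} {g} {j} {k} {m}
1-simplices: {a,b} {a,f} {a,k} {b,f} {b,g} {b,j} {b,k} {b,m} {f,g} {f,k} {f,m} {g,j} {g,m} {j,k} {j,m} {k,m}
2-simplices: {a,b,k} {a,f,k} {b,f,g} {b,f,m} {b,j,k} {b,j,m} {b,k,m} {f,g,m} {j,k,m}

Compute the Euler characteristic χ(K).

χ(K)=0

n_0=7 n_1=16 n_2=9
χ=+7−16+9=0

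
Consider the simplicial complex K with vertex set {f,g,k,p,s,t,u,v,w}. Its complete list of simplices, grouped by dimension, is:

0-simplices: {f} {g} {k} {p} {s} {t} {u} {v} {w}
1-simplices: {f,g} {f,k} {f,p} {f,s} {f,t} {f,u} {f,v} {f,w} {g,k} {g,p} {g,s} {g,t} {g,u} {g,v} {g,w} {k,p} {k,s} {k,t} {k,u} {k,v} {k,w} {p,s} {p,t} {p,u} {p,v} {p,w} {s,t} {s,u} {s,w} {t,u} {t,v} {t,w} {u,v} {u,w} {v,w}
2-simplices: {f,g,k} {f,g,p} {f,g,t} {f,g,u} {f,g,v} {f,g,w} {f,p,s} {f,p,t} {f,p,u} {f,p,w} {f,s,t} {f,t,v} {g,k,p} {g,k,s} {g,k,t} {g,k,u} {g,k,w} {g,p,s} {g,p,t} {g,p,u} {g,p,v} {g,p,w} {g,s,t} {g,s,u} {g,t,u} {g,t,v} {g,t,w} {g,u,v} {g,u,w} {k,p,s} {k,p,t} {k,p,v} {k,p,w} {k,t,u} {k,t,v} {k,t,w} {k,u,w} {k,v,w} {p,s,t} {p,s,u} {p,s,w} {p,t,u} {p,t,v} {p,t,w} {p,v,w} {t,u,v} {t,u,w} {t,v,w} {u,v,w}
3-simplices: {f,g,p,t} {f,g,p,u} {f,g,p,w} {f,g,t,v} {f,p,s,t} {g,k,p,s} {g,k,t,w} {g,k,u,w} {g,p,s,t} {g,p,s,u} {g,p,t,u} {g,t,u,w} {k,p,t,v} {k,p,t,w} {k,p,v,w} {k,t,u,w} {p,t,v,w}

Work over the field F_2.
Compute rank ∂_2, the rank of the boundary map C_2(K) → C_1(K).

n_0=9 n_1=35 n_2=49 n_3=17  [Z2]
∂1: piv[fg,fk,fp,fs,ft,fu,fv,fw] rk=8  ker:gk,gp,gs,gt,gu,gv,gw,kp,ks,kt,ku,kv,kw,ps,pt,pu,pv,pw,st,su,sw,tu,tv,tw,uv,uw,vw
∂2: piv[fgk,fgp,fgt,fgu,fgv,fgw,fps,fpt,fpu,fpw,fst,ftv,gkp,gks,gkt,gku,gkw,gps,gpv,gsu,gtu,gtw,guv,guw,kpv,kvw,psw] rk=27  ker:gpt,gpu,gpw,gst,gtv,kps,kpt,kpw,ktu,ktv,ktw,kuw,pst,psu,ptu,ptv,ptw,pvw,tuv,tuw,tvw,uvw
∂3: piv[fgpt,fgpu,fgpw,fgtv,fpst,gkps,gktw,gkuw,gpst,gpsu,gptu,gtuw,kptv,kptw,kpvw,ktuw,ptvw] rk=17
rk∂_2=27

rank∂_2=27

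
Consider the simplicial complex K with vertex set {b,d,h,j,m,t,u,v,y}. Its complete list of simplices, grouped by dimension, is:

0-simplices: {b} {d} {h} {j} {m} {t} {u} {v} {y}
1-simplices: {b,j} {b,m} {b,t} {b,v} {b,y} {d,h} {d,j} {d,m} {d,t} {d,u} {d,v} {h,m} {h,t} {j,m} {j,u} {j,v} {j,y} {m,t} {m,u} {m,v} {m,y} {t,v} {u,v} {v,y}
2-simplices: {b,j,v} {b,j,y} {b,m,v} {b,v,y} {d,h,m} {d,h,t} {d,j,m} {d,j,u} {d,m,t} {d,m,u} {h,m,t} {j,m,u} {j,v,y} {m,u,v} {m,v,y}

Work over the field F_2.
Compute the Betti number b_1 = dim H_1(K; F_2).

b_1=4

n_0=9 n_1=24 n_2=15  [Z2]
∂1: piv[bj,bm,bt,bv,by,dh,dj,du] rk=8  ker:dm,dt,dv,hm,ht,jm,ju,jv,jy,mt,mu,mv,my,tv,uv,vy
∂2: piv[bjv,bjy,bmv,bvy,dhm,dht,djm,dju,dmt,dmu,muv,mvy] rk=12  ker:hmt,jmu,jvy
b_1=(24−8)−12=4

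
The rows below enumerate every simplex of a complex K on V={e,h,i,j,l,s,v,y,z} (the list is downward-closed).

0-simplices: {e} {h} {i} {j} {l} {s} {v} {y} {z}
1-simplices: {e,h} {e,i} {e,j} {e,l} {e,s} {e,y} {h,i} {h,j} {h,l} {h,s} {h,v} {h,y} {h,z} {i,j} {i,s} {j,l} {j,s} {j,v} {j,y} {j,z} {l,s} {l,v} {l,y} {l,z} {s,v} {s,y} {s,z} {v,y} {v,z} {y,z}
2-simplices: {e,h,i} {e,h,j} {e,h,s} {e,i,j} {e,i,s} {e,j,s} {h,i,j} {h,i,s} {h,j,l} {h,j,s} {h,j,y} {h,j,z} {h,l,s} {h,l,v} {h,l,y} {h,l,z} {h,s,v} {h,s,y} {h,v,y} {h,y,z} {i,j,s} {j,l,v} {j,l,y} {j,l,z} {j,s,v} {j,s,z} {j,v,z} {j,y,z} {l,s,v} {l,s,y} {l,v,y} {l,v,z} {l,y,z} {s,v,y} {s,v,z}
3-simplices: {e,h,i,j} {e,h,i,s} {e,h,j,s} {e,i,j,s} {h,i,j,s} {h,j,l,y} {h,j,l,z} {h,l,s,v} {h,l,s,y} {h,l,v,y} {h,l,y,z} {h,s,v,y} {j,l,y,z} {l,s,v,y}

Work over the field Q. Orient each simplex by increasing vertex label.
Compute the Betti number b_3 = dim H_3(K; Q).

b_3=2

n_0=9 n_1=30 n_2=35 n_3=14  [Q]
∂1: piv[eh,ei,ej,el,es,ey,hv,hz] rk=8  ker:hi,hj,hl,hs,hy,ij,is,jl,js,jv,jy,jz,ls,lv,ly,lz,sv,sy,sz,vy,vz,yz
∂2: piv[ehi,ehj,ehs,eij,eis,ejs,hjl,hjy,hjz,hls,hlv,hly,hlz,hsv,hsy,hvy,hyz,jlv,jsz,jvz] rk=20  ker:hij,his,hjs,ijs,jly,jlz,jsv,jyz,lsv,lsy,lvy,lvz,lyz,svy,svz
∂3: piv[ehij,ehis,ehjs,eijs,hjly,hjlz,hlsv,hlsy,hlvy,hlyz,hsvy,jlyz] rk=12  ker:hijs,lsvy
b_3=(14−12)−0=2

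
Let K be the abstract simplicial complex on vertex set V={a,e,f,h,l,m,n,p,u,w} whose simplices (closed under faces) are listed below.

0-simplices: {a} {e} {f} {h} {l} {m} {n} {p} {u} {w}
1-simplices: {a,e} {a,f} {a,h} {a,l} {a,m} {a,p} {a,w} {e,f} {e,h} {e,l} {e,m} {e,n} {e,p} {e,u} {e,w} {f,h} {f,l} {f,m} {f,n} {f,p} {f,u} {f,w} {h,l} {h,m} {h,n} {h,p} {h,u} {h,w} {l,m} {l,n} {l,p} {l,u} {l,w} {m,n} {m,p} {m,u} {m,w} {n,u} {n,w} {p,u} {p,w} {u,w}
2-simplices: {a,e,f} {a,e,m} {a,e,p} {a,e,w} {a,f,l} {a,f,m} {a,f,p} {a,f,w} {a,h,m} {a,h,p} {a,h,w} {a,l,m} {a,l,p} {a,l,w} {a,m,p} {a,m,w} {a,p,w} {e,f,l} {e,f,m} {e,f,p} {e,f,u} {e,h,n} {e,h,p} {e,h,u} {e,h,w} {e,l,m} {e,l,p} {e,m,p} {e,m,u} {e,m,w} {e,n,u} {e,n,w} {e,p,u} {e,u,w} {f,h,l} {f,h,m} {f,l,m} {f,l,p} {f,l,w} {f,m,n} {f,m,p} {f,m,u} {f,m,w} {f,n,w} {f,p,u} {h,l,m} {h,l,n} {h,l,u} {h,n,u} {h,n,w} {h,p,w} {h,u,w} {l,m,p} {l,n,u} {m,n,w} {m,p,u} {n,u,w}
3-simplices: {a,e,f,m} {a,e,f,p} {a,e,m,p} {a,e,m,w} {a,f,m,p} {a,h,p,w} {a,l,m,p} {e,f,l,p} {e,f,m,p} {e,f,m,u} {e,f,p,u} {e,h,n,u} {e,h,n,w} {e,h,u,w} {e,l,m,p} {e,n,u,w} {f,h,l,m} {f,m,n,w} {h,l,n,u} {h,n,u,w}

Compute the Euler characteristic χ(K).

n_0=10 n_1=42 n_2=57 n_3=20
χ=+10−42+57−20=5

χ(K)=5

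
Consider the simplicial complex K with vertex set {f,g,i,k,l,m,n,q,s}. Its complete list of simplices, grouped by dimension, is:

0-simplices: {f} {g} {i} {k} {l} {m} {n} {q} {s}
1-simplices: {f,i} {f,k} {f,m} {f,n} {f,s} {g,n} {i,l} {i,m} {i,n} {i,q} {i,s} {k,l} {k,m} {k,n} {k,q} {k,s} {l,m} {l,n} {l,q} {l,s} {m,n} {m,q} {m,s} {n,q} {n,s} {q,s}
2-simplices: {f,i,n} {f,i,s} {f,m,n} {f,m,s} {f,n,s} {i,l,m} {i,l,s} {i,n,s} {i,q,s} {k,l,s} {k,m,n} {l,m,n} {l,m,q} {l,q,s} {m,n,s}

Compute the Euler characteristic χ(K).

n_0=9 n_1=26 n_2=15
χ=+9−26+15=-2

χ(K)=-2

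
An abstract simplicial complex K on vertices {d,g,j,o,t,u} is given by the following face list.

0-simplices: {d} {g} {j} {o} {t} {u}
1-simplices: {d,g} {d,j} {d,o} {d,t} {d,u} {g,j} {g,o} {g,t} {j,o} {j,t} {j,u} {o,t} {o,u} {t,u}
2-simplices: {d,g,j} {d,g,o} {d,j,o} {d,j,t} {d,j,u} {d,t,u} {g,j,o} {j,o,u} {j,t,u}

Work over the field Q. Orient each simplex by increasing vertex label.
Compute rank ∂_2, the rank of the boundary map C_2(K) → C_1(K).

n_0=6 n_1=14 n_2=9  [Q]
∂1: piv[dg,dj,do,dt,du] rk=5  ker:gj,go,gt,jo,jt,ju,ot,ou,tu
∂2: piv[dgj,dgo,djo,djt,dju,dtu,jou] rk=7  ker:gjo,jtu
rk∂_2=7

rank∂_2=7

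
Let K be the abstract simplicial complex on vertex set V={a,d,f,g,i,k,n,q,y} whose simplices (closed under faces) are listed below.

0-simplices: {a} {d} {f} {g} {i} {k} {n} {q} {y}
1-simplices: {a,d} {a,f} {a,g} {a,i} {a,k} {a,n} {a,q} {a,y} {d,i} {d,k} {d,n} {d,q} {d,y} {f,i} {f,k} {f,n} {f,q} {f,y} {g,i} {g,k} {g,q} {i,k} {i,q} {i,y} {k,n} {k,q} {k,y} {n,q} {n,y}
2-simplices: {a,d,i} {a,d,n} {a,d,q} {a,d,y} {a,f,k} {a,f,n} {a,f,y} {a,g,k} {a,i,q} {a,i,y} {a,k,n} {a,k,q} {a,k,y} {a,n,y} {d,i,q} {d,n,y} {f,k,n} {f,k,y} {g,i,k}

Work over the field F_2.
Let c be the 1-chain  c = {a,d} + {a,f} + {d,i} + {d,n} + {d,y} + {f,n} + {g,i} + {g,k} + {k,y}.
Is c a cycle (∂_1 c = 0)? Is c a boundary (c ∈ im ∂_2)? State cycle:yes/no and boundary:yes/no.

n_0=9 n_1=29 n_2=19  [Z2]
∂1: piv[ad,af,ag,ai,ak,an,aq,ay] rk=8  ker:di,dk,dn,dq,dy,fi,fk,fn,fq,fy,gi,gk,gq,ik,iq,iy,kn,kq,ky,nq,ny
∂2: piv[adi,adn,adq,ady,afk,afn,afy,agk,aiq,aiy,akn,akq,aky,any,gik] rk=15  ker:diq,dny,fkn,fky
∂1c = 0
c vs im∂2: residual ≠ 0 ⇒ not boundary

cycle:yes boundary:no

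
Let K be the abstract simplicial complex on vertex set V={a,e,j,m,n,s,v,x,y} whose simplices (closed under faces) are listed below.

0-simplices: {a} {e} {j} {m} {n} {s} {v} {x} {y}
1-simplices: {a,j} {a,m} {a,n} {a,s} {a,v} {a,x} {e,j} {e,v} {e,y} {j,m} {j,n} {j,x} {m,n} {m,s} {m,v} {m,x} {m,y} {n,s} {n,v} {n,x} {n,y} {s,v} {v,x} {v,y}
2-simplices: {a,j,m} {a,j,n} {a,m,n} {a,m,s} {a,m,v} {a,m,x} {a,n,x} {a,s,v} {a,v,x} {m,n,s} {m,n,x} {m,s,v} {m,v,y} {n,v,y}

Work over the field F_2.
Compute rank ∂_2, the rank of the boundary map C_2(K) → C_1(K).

rank∂_2=12

n_0=9 n_1=24 n_2=14  [Z2]
∂1: piv[aj,am,an,as,av,ax,ej,ey] rk=8  ker:ev,jm,jn,jx,mn,ms,mv,mx,my,ns,nv,nx,ny,sv,vx,vy
∂2: piv[ajm,ajn,amn,ams,amv,amx,anx,asv,avx,mns,mvy,nvy] rk=12  ker:mnx,msv
rk∂_2=12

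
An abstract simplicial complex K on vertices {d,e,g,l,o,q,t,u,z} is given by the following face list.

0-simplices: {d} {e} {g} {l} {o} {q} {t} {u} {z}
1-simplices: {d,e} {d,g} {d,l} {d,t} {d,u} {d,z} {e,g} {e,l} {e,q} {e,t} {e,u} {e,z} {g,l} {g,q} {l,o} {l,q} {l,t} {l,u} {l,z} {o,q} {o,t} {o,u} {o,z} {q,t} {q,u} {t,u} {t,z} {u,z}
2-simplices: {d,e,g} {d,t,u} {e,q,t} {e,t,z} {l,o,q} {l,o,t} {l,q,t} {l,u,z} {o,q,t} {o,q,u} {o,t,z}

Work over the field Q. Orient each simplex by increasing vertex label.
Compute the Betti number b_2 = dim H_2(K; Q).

b_2=1

n_0=9 n_1=28 n_2=11  [Q]
∂1: piv[de,dg,dl,dt,du,dz,eq,lo] rk=8  ker:eg,el,et,eu,ez,gl,gq,lq,lt,lu,lz,oq,ot,ou,oz,qt,qu,tu,tz,uz
∂2: piv[deg,dtu,eqt,etz,loq,lot,lqt,luz,oqu,otz] rk=10  ker:oqt
b_2=(11−10)−0=1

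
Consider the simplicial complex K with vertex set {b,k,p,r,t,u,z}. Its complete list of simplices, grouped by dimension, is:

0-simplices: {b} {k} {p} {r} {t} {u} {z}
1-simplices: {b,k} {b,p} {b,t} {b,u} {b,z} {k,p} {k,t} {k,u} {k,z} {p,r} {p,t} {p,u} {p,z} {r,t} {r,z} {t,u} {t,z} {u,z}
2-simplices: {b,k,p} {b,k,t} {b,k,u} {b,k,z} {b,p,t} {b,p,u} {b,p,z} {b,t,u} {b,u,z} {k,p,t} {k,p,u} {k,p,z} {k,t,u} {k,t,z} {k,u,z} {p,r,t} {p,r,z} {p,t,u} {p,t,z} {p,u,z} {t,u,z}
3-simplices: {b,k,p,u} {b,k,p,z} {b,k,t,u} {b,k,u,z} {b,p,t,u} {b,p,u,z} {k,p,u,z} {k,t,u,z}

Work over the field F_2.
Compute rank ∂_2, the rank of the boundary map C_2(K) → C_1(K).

n_0=7 n_1=18 n_2=21 n_3=8  [Z2]
∂1: piv[bk,bp,bt,bu,bz,pr] rk=6  ker:kp,kt,ku,kz,pt,pu,pz,rt,rz,tu,tz,uz
∂2: piv[bkp,bkt,bku,bkz,bpt,bpu,bpz,btu,buz,ktz,prt,prz] rk=12  ker:kpt,kpu,kpz,ktu,kuz,ptu,ptz,puz,tuz
∂3: piv[bkpu,bkpz,bktu,bkuz,bptu,bpuz,ktuz] rk=7  ker:kpuz
rk∂_2=12

rank∂_2=12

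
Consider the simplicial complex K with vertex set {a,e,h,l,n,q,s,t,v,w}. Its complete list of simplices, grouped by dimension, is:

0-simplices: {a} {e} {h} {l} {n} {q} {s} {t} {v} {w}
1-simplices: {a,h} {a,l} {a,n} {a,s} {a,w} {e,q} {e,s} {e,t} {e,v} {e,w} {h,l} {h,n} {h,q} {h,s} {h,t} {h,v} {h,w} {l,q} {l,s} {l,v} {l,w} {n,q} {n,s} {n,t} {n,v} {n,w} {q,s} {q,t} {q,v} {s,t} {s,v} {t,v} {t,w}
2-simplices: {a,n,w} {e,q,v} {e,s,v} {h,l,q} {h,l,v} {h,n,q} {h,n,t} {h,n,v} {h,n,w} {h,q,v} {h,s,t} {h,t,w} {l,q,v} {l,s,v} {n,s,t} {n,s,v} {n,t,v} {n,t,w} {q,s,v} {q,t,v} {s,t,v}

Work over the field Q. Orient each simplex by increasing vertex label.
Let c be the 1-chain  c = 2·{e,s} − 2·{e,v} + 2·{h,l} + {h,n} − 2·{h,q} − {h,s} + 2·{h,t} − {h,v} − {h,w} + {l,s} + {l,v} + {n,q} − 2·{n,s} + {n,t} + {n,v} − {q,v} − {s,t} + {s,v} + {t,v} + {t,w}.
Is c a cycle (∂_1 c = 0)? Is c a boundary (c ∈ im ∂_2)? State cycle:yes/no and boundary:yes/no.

cycle:yes boundary:yes

n_0=10 n_1=33 n_2=21  [Q]
∂1: piv[ah,al,an,as,aw,eq,es,et,ev] rk=9  ker:ew,hl,hn,hq,hs,ht,hv,hw,lq,ls,lv,lw,nq,ns,nt,nv,nw,qs,qt,qv,st,sv,tv,tw
∂2: piv[anw,eqv,esv,hlq,hlv,hnq,hnt,hnv,hnw,hqv,hst,htw,lsv,nst,nsv,ntv,qsv,qtv] rk=18  ker:lqv,ntw,stv
∂1c = 0
c vs im∂2: reduces to 0 ⇒ boundary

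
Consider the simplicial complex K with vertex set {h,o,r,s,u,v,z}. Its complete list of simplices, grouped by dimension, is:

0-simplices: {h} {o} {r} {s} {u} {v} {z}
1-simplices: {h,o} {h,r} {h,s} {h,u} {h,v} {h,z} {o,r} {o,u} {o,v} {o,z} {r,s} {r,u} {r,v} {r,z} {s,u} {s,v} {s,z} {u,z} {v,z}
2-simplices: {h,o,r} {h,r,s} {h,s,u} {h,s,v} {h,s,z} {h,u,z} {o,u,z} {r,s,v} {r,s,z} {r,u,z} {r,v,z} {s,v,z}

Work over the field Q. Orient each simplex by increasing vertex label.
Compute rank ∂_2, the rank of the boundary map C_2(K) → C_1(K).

rank∂_2=11

n_0=7 n_1=19 n_2=12  [Q]
∂1: piv[ho,hr,hs,hu,hv,hz] rk=6  ker:or,ou,ov,oz,rs,ru,rv,rz,su,sv,sz,uz,vz
∂2: piv[hor,hrs,hsu,hsv,hsz,huz,ouz,rsv,rsz,ruz,rvz] rk=11  ker:svz
rk∂_2=11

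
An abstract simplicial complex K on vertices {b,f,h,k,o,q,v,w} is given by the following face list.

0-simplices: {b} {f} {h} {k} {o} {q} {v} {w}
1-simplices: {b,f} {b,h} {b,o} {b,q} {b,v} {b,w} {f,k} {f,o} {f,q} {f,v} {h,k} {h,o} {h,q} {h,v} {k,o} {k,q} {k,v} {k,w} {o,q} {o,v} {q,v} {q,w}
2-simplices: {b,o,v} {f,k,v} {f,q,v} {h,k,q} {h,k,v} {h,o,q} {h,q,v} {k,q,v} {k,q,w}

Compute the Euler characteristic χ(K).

χ(K)=-5

n_0=8 n_1=22 n_2=9
χ=+8−22+9=-5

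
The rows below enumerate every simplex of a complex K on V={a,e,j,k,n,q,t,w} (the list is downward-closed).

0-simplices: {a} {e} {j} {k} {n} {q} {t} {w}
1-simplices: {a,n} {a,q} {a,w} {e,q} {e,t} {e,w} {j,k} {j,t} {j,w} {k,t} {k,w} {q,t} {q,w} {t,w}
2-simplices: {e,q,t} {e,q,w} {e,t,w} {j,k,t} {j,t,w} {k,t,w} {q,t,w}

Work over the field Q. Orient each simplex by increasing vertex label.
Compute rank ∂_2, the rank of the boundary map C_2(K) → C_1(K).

rank∂_2=6

n_0=8 n_1=14 n_2=7  [Q]
∂1: piv[an,aq,aw,eq,et,jk,jt] rk=7  ker:ew,jw,kt,kw,qt,qw,tw
∂2: piv[eqt,eqw,etw,jkt,jtw,ktw] rk=6  ker:qtw
rk∂_2=6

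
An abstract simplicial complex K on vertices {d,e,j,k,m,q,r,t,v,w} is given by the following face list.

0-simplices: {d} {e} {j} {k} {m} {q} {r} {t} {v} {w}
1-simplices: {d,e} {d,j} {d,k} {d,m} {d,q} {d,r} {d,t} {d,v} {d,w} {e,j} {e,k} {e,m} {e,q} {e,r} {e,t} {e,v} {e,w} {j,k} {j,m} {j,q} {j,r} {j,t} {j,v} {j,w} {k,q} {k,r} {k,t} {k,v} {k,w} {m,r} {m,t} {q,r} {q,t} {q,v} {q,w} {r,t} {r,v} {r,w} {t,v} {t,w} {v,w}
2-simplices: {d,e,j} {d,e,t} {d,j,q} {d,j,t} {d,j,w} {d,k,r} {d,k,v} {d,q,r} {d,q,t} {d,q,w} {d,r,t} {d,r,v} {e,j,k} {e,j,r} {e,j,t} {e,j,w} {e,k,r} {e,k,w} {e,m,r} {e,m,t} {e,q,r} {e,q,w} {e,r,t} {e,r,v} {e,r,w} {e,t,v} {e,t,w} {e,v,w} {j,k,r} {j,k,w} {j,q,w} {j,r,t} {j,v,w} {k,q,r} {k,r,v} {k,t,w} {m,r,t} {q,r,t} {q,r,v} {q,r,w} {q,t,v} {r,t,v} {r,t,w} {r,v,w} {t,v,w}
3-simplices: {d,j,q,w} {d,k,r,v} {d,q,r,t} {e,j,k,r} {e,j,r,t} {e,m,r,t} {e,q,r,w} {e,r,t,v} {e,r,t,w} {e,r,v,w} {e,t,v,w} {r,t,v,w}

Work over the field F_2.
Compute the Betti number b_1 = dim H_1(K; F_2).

n_0=10 n_1=41 n_2=45 n_3=12  [Z2]
∂1: piv[de,dj,dk,dm,dq,dr,dt,dv,dw] rk=9  ker:ej,ek,em,eq,er,et,ev,ew,jk,jm,jq,jr,jt,jv,jw,kq,kr,kt,kv,kw,mr,mt,qr,qt,qv,qw,rt,rv,rw,tv,tw,vw
∂2: piv[dej,det,djq,djt,djw,dkr,dkv,dqr,dqt,dqw,drt,drv,ejk,ejr,ejw,ekr,ekw,emr,emt,eqr,eqw,erv,erw,etv,etw,evw,jvw,kqr,ktw,qrv] rk=30  ker:ejt,ert,jkr,jkw,jqw,jrt,krv,mrt,qrt,qrw,qtv,rtv,rtw,rvw,tvw
∂3: piv[djqw,dkrv,dqrt,ejkr,ejrt,emrt,eqrw,ertv,ertw,ervw,etvw] rk=11  ker:rtvw
b_1=(41−9)−30=2

b_1=2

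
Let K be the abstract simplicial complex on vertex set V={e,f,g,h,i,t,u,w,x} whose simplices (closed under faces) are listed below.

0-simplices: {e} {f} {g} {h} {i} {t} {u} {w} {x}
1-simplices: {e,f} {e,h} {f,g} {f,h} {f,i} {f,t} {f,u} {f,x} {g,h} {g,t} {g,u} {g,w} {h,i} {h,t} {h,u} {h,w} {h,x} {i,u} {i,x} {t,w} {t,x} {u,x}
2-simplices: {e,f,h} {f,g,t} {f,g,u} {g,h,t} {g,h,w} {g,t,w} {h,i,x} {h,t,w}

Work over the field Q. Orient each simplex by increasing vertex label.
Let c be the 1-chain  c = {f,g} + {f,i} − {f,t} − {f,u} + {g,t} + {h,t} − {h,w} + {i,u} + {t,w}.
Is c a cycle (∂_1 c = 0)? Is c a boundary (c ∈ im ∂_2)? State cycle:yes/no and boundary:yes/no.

cycle:yes boundary:no

n_0=9 n_1=22 n_2=8  [Q]
∂1: piv[ef,eh,fg,fi,ft,fu,fx,gw] rk=8  ker:fh,gh,gt,gu,hi,ht,hu,hw,hx,iu,ix,tw,tx,ux
∂2: piv[efh,fgt,fgu,ght,ghw,gtw,hix] rk=7  ker:htw
∂1c = 0
c vs im∂2: residual ≠ 0 ⇒ not boundary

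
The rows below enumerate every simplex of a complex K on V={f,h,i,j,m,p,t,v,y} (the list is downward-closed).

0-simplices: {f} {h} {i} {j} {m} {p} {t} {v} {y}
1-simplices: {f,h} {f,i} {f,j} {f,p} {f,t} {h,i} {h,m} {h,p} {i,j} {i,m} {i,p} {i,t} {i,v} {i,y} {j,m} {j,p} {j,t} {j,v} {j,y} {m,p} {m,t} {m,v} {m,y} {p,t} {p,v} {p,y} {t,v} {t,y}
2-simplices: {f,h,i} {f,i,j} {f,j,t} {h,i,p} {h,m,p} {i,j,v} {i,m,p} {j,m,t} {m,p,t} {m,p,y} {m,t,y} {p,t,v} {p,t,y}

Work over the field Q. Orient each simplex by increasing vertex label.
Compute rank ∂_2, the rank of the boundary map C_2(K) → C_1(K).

rank∂_2=12

n_0=9 n_1=28 n_2=13  [Q]
∂1: piv[fh,fi,fj,fp,ft,hm,iv,iy] rk=8  ker:hi,hp,ij,im,ip,it,jm,jp,jt,jv,jy,mp,mt,mv,my,pt,pv,py,tv,ty
∂2: piv[fhi,fij,fjt,hip,hmp,ijv,imp,jmt,mpt,mpy,mty,ptv] rk=12  ker:pty
rk∂_2=12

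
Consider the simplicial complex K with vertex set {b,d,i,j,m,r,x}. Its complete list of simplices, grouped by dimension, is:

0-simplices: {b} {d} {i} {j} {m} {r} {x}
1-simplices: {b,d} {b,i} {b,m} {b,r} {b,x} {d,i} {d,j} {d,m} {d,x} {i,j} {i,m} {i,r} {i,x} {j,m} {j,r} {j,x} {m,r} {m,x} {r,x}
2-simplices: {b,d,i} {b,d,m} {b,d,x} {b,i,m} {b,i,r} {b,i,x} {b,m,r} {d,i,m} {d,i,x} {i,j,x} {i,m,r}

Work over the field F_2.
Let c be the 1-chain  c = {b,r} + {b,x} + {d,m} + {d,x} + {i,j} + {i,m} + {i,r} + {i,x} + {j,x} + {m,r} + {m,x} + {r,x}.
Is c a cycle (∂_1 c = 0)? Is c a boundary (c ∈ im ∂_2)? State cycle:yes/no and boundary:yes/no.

n_0=7 n_1=19 n_2=11  [Z2]
∂1: piv[bd,bi,bm,br,bx,dj] rk=6  ker:di,dm,dx,ij,im,ir,ix,jm,jr,jx,mr,mx,rx
∂2: piv[bdi,bdm,bdx,bim,bir,bix,bmr,ijx] rk=8  ker:dim,dix,imr
∂1c = 0
c vs im∂2: residual ≠ 0 ⇒ not boundary

cycle:yes boundary:no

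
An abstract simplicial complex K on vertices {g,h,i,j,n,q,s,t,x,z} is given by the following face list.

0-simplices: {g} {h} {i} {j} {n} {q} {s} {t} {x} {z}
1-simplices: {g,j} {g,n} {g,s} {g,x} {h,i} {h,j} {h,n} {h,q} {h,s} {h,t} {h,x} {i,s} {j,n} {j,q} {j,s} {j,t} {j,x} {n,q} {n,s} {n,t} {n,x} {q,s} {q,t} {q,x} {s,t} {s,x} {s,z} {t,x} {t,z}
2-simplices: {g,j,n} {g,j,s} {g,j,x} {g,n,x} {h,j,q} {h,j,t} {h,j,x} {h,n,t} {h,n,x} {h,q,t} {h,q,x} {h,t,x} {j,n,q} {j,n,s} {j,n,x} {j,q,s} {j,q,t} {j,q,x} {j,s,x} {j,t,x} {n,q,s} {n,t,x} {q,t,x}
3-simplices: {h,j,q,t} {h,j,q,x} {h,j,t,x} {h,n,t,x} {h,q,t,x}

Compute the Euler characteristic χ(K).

n_0=10 n_1=29 n_2=23 n_3=5
χ=+10−29+23−5=-1

χ(K)=-1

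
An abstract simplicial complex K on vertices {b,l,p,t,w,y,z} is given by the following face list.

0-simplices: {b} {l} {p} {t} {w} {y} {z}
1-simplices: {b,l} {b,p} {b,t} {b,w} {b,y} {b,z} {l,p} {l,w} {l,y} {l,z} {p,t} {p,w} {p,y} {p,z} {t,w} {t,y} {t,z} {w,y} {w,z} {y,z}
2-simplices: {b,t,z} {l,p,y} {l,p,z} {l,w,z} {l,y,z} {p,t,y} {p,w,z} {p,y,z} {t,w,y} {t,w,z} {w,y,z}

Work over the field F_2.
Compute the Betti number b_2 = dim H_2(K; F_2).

b_2=1

n_0=7 n_1=20 n_2=11  [Z2]
∂1: piv[bl,bp,bt,bw,by,bz] rk=6  ker:lp,lw,ly,lz,pt,pw,py,pz,tw,ty,tz,wy,wz,yz
∂2: piv[btz,lpy,lpz,lwz,lyz,pty,pwz,twy,twz,wyz] rk=10  ker:pyz
b_2=(11−10)−0=1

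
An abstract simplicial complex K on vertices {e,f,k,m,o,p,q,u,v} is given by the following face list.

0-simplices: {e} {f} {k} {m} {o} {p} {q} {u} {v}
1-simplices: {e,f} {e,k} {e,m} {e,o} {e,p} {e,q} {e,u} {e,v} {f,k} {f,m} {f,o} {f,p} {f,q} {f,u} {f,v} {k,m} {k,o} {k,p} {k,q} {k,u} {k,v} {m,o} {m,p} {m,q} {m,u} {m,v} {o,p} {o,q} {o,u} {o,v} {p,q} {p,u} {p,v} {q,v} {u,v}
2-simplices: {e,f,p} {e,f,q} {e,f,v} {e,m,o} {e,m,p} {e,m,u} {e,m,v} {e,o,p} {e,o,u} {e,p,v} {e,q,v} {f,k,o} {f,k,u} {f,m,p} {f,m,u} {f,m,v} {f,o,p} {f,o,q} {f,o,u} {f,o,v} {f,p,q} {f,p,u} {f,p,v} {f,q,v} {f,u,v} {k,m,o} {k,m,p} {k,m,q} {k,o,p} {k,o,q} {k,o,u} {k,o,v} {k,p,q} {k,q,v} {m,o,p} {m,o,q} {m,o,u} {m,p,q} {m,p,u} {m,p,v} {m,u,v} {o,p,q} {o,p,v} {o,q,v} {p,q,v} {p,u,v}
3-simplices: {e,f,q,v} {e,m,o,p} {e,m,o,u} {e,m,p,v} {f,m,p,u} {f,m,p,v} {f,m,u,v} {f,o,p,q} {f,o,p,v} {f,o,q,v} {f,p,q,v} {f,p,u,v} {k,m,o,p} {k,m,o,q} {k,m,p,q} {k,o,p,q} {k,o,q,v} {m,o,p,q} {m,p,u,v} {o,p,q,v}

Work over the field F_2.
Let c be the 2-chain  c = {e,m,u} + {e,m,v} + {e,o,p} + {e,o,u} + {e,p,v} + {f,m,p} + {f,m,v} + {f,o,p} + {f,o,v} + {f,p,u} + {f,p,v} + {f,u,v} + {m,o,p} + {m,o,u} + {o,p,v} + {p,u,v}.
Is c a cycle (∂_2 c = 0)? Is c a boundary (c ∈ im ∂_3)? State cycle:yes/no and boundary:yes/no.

cycle:yes boundary:yes

n_0=9 n_1=35 n_2=46 n_3=20  [Z2]
∂1: piv[ef,ek,em,eo,ep,eq,eu,ev] rk=8  ker:fk,fm,fo,fp,fq,fu,fv,km,ko,kp,kq,ku,kv,mo,mp,mq,mu,mv,op,oq,ou,ov,pq,pu,pv,qv,uv
∂2: piv[efp,efq,efv,emo,emp,emu,emv,eop,eou,epv,eqv,fko,fku,fmp,fmu,fop,foq,fov,fpq,fpu,fuv,kmo,kmp,kmq,koq,kov] rk=26  ker:fmv,fou,fpv,fqv,kop,kou,kpq,kqv,mop,moq,mou,mpq,mpu,mpv,muv,opq,opv,oqv,pqv,puv
∂3: piv[efqv,emop,emou,empv,fmpu,fmpv,fmuv,fopq,fopv,foqv,fpqv,fpuv,kmop,kmoq,kmpq,kopq,koqv] rk=17  ker:mopq,mpuv,opqv
∂2c = 0
c vs im∂3: reduces to 0 ⇒ boundary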